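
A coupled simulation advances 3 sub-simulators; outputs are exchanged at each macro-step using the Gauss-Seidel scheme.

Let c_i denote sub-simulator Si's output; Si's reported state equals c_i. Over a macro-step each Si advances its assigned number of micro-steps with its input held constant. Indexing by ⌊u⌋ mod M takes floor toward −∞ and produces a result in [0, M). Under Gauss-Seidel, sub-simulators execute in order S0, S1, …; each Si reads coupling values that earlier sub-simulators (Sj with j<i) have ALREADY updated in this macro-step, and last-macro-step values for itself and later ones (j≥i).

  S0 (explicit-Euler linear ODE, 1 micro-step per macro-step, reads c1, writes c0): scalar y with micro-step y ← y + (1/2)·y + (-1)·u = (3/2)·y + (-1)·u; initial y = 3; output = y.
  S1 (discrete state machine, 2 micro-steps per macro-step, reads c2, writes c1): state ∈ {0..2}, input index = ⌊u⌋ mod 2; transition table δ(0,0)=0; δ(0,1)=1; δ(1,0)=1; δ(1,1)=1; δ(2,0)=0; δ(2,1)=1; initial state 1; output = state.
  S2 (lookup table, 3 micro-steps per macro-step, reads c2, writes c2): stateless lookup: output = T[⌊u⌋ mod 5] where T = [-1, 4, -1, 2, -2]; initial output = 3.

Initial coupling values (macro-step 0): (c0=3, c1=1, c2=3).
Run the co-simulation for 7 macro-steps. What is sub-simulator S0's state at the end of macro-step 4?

macro 1: S0 reads c1=1 → after 1×micro: 7/2; S1 reads c2=3 → after 2×micro: 1; S2 reads c2=3 → after 3×micro: 2 ⇒ (c0=7/2, c1=1, c2=2)
macro 2: S0 reads c1=1 → after 1×micro: 17/4; S1 reads c2=2 → after 2×micro: 1; S2 reads c2=2 → after 3×micro: -1 ⇒ (c0=17/4, c1=1, c2=-1)
macro 3: S0 reads c1=1 → after 1×micro: 43/8; S1 reads c2=-1 → after 2×micro: 1; S2 reads c2=-1 → after 3×micro: -2 ⇒ (c0=43/8, c1=1, c2=-2)
macro 4: S0 reads c1=1 → after 1×micro: 113/16; S1 reads c2=-2 → after 2×micro: 1; S2 reads c2=-2 → after 3×micro: 2 ⇒ (c0=113/16, c1=1, c2=2)
macro 5: S0 reads c1=1 → after 1×micro: 307/32; S1 reads c2=2 → after 2×micro: 1; S2 reads c2=2 → after 3×micro: -1 ⇒ (c0=307/32, c1=1, c2=-1)
macro 6: S0 reads c1=1 → after 1×micro: 857/64; S1 reads c2=-1 → after 2×micro: 1; S2 reads c2=-1 → after 3×micro: -2 ⇒ (c0=857/64, c1=1, c2=-2)
macro 7: S0 reads c1=1 → after 1×micro: 2443/128; S1 reads c2=-2 → after 2×micro: 1; S2 reads c2=-2 → after 3×micro: 2 ⇒ (c0=2443/128, c1=1, c2=2)

S0 state at macro-step 4 = 113/16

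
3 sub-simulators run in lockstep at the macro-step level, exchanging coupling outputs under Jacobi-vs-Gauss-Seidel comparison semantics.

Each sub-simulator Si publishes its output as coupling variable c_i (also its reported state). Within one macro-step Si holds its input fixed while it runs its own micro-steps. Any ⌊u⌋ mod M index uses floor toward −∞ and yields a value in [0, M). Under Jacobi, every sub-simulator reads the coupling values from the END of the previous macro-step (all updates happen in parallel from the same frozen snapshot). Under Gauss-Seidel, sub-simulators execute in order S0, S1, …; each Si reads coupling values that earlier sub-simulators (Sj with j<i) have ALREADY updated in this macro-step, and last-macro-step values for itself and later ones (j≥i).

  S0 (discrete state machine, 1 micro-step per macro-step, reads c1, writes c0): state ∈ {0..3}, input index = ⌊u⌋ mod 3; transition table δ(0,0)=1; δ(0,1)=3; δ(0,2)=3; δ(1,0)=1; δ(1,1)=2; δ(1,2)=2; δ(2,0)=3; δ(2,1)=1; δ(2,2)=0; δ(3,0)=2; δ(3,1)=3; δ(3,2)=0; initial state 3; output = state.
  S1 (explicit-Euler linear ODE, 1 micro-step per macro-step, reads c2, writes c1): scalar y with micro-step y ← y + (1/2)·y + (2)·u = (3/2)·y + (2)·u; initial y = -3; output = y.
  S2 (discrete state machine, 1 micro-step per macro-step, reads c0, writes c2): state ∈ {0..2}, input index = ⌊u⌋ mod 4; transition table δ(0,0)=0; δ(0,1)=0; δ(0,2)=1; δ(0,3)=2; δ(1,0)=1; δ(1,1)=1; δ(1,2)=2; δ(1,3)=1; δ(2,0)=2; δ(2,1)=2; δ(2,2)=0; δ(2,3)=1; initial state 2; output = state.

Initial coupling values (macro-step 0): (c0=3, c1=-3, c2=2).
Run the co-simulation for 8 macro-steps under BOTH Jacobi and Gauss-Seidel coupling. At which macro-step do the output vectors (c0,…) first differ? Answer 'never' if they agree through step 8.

first divergence at macro-step: 1

[Jacobi] macro 1: S0 reads c1=-3 → after 1×micro: 2; S1 reads c2=2 → after 1×micro: -1/2; S2 reads c0=3 → after 1×micro: 1 ⇒ (c0=2, c1=-1/2, c2=1)
[Jacobi] macro 2: S0 reads c1=-1/2 → after 1×micro: 0; S1 reads c2=1 → after 1×micro: 5/4; S2 reads c0=2 → after 1×micro: 2 ⇒ (c0=0, c1=5/4, c2=2)
[Jacobi] macro 3: S0 reads c1=5/4 → after 1×micro: 3; S1 reads c2=2 → after 1×micro: 47/8; S2 reads c0=0 → after 1×micro: 2 ⇒ (c0=3, c1=47/8, c2=2)
[Jacobi] macro 4: S0 reads c1=47/8 → after 1×micro: 0; S1 reads c2=2 → after 1×micro: 205/16; S2 reads c0=3 → after 1×micro: 1 ⇒ (c0=0, c1=205/16, c2=1)
[Jacobi] macro 5: S0 reads c1=205/16 → after 1×micro: 1; S1 reads c2=1 → after 1×micro: 679/32; S2 reads c0=0 → after 1×micro: 1 ⇒ (c0=1, c1=679/32, c2=1)
[Jacobi] macro 6: S0 reads c1=679/32 → after 1×micro: 1; S1 reads c2=1 → after 1×micro: 2165/64; S2 reads c0=1 → after 1×micro: 1 ⇒ (c0=1, c1=2165/64, c2=1)
[Jacobi] macro 7: S0 reads c1=2165/64 → after 1×micro: 1; S1 reads c2=1 → after 1×micro: 6751/128; S2 reads c0=1 → after 1×micro: 1 ⇒ (c0=1, c1=6751/128, c2=1)
[Jacobi] macro 8: S0 reads c1=6751/128 → after 1×micro: 2; S1 reads c2=1 → after 1×micro: 20765/256; S2 reads c0=1 → after 1×micro: 1 ⇒ (c0=2, c1=20765/256, c2=1)
[Gauss-Seidel] macro 1: S0 reads c1=-3 → after 1×micro: 2; S1 reads c2=2 → after 1×micro: -1/2; S2 reads c0=2 → after 1×micro: 0 ⇒ (c0=2, c1=-1/2, c2=0)
[Gauss-Seidel] macro 2: S0 reads c1=-1/2 → after 1×micro: 0; S1 reads c2=0 → after 1×micro: -3/4; S2 reads c0=0 → after 1×micro: 0 ⇒ (c0=0, c1=-3/4, c2=0)
[Gauss-Seidel] macro 3: S0 reads c1=-3/4 → after 1×micro: 3; S1 reads c2=0 → after 1×micro: -9/8; S2 reads c0=3 → after 1×micro: 2 ⇒ (c0=3, c1=-9/8, c2=2)
[Gauss-Seidel] macro 4: S0 reads c1=-9/8 → after 1×micro: 3; S1 reads c2=2 → after 1×micro: 37/16; S2 reads c0=3 → after 1×micro: 1 ⇒ (c0=3, c1=37/16, c2=1)
[Gauss-Seidel] macro 5: S0 reads c1=37/16 → after 1×micro: 0; S1 reads c2=1 → after 1×micro: 175/32; S2 reads c0=0 → after 1×micro: 1 ⇒ (c0=0, c1=175/32, c2=1)
[Gauss-Seidel] macro 6: S0 reads c1=175/32 → after 1×micro: 3; S1 reads c2=1 → after 1×micro: 653/64; S2 reads c0=3 → after 1×micro: 1 ⇒ (c0=3, c1=653/64, c2=1)
[Gauss-Seidel] macro 7: S0 reads c1=653/64 → after 1×micro: 3; S1 reads c2=1 → after 1×micro: 2215/128; S2 reads c0=3 → after 1×micro: 1 ⇒ (c0=3, c1=2215/128, c2=1)
[Gauss-Seidel] macro 8: S0 reads c1=2215/128 → after 1×micro: 0; S1 reads c2=1 → after 1×micro: 7157/256; S2 reads c0=0 → after 1×micro: 1 ⇒ (c0=0, c1=7157/256, c2=1)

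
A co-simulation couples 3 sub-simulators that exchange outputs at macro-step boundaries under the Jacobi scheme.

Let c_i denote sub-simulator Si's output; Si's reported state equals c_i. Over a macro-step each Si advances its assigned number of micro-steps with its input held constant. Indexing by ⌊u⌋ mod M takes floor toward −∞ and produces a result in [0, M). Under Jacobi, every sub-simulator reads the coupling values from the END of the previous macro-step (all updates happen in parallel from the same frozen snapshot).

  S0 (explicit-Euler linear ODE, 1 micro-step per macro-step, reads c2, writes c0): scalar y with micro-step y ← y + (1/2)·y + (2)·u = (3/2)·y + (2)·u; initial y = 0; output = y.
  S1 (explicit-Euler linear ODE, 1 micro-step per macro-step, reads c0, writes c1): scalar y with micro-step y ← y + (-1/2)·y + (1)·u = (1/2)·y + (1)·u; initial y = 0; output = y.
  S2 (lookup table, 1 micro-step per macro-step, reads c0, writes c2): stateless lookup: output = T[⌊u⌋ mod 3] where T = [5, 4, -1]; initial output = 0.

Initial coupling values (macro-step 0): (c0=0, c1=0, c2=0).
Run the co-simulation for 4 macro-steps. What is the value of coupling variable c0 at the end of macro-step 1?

macro 1: S0 reads c2=0 → after 1×micro: 0; S1 reads c0=0 → after 1×micro: 0; S2 reads c0=0 → after 1×micro: 5 ⇒ (c0=0, c1=0, c2=5)
macro 2: S0 reads c2=5 → after 1×micro: 10; S1 reads c0=0 → after 1×micro: 0; S2 reads c0=0 → after 1×micro: 5 ⇒ (c0=10, c1=0, c2=5)
macro 3: S0 reads c2=5 → after 1×micro: 25; S1 reads c0=10 → after 1×micro: 10; S2 reads c0=10 → after 1×micro: 4 ⇒ (c0=25, c1=10, c2=4)
macro 4: S0 reads c2=4 → after 1×micro: 91/2; S1 reads c0=25 → after 1×micro: 30; S2 reads c0=25 → after 1×micro: 4 ⇒ (c0=91/2, c1=30, c2=4)

c0 at macro-step 1 = 0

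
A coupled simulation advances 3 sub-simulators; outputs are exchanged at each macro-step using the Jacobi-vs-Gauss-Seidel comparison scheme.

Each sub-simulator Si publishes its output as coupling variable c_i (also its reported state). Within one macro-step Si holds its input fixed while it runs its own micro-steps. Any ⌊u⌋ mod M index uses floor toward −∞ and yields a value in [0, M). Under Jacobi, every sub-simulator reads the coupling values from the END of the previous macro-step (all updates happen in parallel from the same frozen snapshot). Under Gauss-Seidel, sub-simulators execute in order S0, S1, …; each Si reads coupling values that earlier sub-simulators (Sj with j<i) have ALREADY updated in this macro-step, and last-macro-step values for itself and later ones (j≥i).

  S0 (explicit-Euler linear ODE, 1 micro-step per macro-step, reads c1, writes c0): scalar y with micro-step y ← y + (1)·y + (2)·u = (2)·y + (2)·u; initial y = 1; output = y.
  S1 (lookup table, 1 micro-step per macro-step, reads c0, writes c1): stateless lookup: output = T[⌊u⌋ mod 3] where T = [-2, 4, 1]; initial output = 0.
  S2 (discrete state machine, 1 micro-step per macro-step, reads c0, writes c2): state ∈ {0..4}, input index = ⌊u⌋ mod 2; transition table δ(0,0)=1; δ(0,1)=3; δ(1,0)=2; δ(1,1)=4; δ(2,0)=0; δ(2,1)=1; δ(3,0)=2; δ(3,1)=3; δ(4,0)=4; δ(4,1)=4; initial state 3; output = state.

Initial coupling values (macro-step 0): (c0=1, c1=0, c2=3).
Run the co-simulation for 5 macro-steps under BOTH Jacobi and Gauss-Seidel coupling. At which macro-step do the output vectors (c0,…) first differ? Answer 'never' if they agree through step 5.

[Jacobi] macro 1: S0 reads c1=0 → after 1×micro: 2; S1 reads c0=1 → after 1×micro: 4; S2 reads c0=1 → after 1×micro: 3 ⇒ (c0=2, c1=4, c2=3)
[Jacobi] macro 2: S0 reads c1=4 → after 1×micro: 12; S1 reads c0=2 → after 1×micro: 1; S2 reads c0=2 → after 1×micro: 2 ⇒ (c0=12, c1=1, c2=2)
[Jacobi] macro 3: S0 reads c1=1 → after 1×micro: 26; S1 reads c0=12 → after 1×micro: -2; S2 reads c0=12 → after 1×micro: 0 ⇒ (c0=26, c1=-2, c2=0)
[Jacobi] macro 4: S0 reads c1=-2 → after 1×micro: 48; S1 reads c0=26 → after 1×micro: 1; S2 reads c0=26 → after 1×micro: 1 ⇒ (c0=48, c1=1, c2=1)
[Jacobi] macro 5: S0 reads c1=1 → after 1×micro: 98; S1 reads c0=48 → after 1×micro: -2; S2 reads c0=48 → after 1×micro: 2 ⇒ (c0=98, c1=-2, c2=2)
[Gauss-Seidel] macro 1: S0 reads c1=0 → after 1×micro: 2; S1 reads c0=2 → after 1×micro: 1; S2 reads c0=2 → after 1×micro: 2 ⇒ (c0=2, c1=1, c2=2)
[Gauss-Seidel] macro 2: S0 reads c1=1 → after 1×micro: 6; S1 reads c0=6 → after 1×micro: -2; S2 reads c0=6 → after 1×micro: 0 ⇒ (c0=6, c1=-2, c2=0)
[Gauss-Seidel] macro 3: S0 reads c1=-2 → after 1×micro: 8; S1 reads c0=8 → after 1×micro: 1; S2 reads c0=8 → after 1×micro: 1 ⇒ (c0=8, c1=1, c2=1)
[Gauss-Seidel] macro 4: S0 reads c1=1 → after 1×micro: 18; S1 reads c0=18 → after 1×micro: -2; S2 reads c0=18 → after 1×micro: 2 ⇒ (c0=18, c1=-2, c2=2)
[Gauss-Seidel] macro 5: S0 reads c1=-2 → after 1×micro: 32; S1 reads c0=32 → after 1×micro: 1; S2 reads c0=32 → after 1×micro: 0 ⇒ (c0=32, c1=1, c2=0)

first divergence at macro-step: 1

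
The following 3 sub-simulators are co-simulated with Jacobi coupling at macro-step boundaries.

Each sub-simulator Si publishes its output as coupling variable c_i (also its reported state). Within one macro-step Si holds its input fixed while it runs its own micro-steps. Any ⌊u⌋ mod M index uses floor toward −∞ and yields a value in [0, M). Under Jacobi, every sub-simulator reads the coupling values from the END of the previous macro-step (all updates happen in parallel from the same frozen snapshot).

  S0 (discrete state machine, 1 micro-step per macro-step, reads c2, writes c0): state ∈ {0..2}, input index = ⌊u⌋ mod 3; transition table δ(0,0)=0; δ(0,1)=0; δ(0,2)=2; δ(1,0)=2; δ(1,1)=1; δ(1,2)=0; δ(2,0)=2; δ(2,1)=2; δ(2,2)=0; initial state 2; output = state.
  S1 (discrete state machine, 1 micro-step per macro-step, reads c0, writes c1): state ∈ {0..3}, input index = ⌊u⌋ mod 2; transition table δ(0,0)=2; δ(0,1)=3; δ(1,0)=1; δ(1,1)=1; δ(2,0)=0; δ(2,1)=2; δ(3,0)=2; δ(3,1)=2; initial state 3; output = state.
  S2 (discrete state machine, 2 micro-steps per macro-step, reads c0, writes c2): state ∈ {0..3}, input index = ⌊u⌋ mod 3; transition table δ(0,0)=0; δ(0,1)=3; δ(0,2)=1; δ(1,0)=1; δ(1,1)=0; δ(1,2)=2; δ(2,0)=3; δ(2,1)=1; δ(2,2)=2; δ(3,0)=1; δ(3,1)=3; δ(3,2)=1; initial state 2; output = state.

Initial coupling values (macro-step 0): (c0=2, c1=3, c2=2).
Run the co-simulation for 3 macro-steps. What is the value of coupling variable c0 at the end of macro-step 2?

c0 at macro-step 2 = 2

macro 1: S0 reads c2=2 → after 1×micro: 0; S1 reads c0=2 → after 1×micro: 2; S2 reads c0=2 → after 2×micro: 2 ⇒ (c0=0, c1=2, c2=2)
macro 2: S0 reads c2=2 → after 1×micro: 2; S1 reads c0=0 → after 1×micro: 0; S2 reads c0=0 → after 2×micro: 1 ⇒ (c0=2, c1=0, c2=1)
macro 3: S0 reads c2=1 → after 1×micro: 2; S1 reads c0=2 → after 1×micro: 2; S2 reads c0=2 → after 2×micro: 2 ⇒ (c0=2, c1=2, c2=2)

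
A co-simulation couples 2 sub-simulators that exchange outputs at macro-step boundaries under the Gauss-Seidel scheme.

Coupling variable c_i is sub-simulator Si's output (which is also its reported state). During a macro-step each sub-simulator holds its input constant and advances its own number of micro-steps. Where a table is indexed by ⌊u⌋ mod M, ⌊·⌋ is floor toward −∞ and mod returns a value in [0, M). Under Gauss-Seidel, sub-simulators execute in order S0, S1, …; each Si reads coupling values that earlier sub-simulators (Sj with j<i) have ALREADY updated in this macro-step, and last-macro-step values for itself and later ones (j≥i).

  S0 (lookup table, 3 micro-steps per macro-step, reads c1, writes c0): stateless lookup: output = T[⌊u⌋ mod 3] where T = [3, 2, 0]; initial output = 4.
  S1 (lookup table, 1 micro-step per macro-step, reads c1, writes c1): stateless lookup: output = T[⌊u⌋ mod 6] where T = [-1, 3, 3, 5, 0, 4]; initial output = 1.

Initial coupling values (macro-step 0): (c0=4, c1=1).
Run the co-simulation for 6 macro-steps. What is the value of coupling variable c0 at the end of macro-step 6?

c0 at macro-step 6 = 0

macro 1: S0 reads c1=1 → after 3×micro: 2; S1 reads c1=1 → after 1×micro: 3 ⇒ (c0=2, c1=3)
macro 2: S0 reads c1=3 → after 3×micro: 3; S1 reads c1=3 → after 1×micro: 5 ⇒ (c0=3, c1=5)
macro 3: S0 reads c1=5 → after 3×micro: 0; S1 reads c1=5 → after 1×micro: 4 ⇒ (c0=0, c1=4)
macro 4: S0 reads c1=4 → after 3×micro: 2; S1 reads c1=4 → after 1×micro: 0 ⇒ (c0=2, c1=0)
macro 5: S0 reads c1=0 → after 3×micro: 3; S1 reads c1=0 → after 1×micro: -1 ⇒ (c0=3, c1=-1)
macro 6: S0 reads c1=-1 → after 3×micro: 0; S1 reads c1=-1 → after 1×micro: 4 ⇒ (c0=0, c1=4)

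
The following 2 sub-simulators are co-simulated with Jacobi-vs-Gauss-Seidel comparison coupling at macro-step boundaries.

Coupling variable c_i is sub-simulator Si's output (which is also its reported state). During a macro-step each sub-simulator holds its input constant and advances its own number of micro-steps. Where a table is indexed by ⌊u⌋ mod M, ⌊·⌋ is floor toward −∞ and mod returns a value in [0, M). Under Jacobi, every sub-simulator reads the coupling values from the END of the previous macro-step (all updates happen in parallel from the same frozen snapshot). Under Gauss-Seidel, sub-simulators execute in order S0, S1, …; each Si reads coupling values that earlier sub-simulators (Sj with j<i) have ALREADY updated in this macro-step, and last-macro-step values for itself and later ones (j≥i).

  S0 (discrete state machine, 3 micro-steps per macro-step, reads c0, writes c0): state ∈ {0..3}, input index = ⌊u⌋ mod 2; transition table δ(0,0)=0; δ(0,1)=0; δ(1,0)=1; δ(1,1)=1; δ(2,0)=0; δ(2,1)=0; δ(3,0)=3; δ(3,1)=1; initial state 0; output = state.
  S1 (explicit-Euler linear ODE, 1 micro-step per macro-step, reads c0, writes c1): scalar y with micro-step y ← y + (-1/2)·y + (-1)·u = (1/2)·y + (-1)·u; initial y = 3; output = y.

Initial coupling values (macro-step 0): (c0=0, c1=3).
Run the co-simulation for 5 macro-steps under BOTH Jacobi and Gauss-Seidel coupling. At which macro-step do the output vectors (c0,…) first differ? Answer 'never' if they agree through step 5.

first divergence at macro-step: never

[Jacobi] macro 1: S0 reads c0=0 → after 3×micro: 0; S1 reads c0=0 → after 1×micro: 3/2 ⇒ (c0=0, c1=3/2)
[Jacobi] macro 2: S0 reads c0=0 → after 3×micro: 0; S1 reads c0=0 → after 1×micro: 3/4 ⇒ (c0=0, c1=3/4)
[Jacobi] macro 3: S0 reads c0=0 → after 3×micro: 0; S1 reads c0=0 → after 1×micro: 3/8 ⇒ (c0=0, c1=3/8)
[Jacobi] macro 4: S0 reads c0=0 → after 3×micro: 0; S1 reads c0=0 → after 1×micro: 3/16 ⇒ (c0=0, c1=3/16)
[Jacobi] macro 5: S0 reads c0=0 → after 3×micro: 0; S1 reads c0=0 → after 1×micro: 3/32 ⇒ (c0=0, c1=3/32)
[Gauss-Seidel] macro 1: S0 reads c0=0 → after 3×micro: 0; S1 reads c0=0 → after 1×micro: 3/2 ⇒ (c0=0, c1=3/2)
[Gauss-Seidel] macro 2: S0 reads c0=0 → after 3×micro: 0; S1 reads c0=0 → after 1×micro: 3/4 ⇒ (c0=0, c1=3/4)
[Gauss-Seidel] macro 3: S0 reads c0=0 → after 3×micro: 0; S1 reads c0=0 → after 1×micro: 3/8 ⇒ (c0=0, c1=3/8)
[Gauss-Seidel] macro 4: S0 reads c0=0 → after 3×micro: 0; S1 reads c0=0 → after 1×micro: 3/16 ⇒ (c0=0, c1=3/16)
[Gauss-Seidel] macro 5: S0 reads c0=0 → after 3×micro: 0; S1 reads c0=0 → after 1×micro: 3/32 ⇒ (c0=0, c1=3/32)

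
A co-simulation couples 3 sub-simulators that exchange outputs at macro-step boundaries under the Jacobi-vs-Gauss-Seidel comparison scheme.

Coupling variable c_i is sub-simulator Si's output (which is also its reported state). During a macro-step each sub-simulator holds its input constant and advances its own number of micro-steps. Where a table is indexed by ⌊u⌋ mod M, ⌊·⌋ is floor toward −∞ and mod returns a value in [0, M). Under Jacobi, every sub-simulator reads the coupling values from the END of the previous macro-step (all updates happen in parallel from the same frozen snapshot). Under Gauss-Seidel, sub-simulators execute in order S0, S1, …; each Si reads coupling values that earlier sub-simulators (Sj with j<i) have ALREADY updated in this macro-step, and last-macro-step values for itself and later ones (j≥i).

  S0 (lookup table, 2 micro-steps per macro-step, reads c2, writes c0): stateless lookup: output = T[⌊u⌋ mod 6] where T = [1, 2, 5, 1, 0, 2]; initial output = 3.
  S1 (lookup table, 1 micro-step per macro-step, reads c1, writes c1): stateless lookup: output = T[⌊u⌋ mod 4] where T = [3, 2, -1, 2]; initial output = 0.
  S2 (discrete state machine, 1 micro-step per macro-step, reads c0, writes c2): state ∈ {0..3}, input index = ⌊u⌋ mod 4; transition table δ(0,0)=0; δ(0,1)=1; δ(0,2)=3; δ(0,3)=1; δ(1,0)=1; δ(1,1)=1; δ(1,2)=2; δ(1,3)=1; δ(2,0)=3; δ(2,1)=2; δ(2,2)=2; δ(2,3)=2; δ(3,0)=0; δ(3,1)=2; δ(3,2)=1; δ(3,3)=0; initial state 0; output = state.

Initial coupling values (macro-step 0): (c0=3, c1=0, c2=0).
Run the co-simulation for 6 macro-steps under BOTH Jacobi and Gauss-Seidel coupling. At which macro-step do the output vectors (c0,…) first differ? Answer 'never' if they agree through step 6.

[Jacobi] macro 1: S0 reads c2=0 → after 2×micro: 1; S1 reads c1=0 → after 1×micro: 3; S2 reads c0=3 → after 1×micro: 1 ⇒ (c0=1, c1=3, c2=1)
[Jacobi] macro 2: S0 reads c2=1 → after 2×micro: 2; S1 reads c1=3 → after 1×micro: 2; S2 reads c0=1 → after 1×micro: 1 ⇒ (c0=2, c1=2, c2=1)
[Jacobi] macro 3: S0 reads c2=1 → after 2×micro: 2; S1 reads c1=2 → after 1×micro: -1; S2 reads c0=2 → after 1×micro: 2 ⇒ (c0=2, c1=-1, c2=2)
[Jacobi] macro 4: S0 reads c2=2 → after 2×micro: 5; S1 reads c1=-1 → after 1×micro: 2; S2 reads c0=2 → after 1×micro: 2 ⇒ (c0=5, c1=2, c2=2)
[Jacobi] macro 5: S0 reads c2=2 → after 2×micro: 5; S1 reads c1=2 → after 1×micro: -1; S2 reads c0=5 → after 1×micro: 2 ⇒ (c0=5, c1=-1, c2=2)
[Jacobi] macro 6: S0 reads c2=2 → after 2×micro: 5; S1 reads c1=-1 → after 1×micro: 2; S2 reads c0=5 → after 1×micro: 2 ⇒ (c0=5, c1=2, c2=2)
[Gauss-Seidel] macro 1: S0 reads c2=0 → after 2×micro: 1; S1 reads c1=0 → after 1×micro: 3; S2 reads c0=1 → after 1×micro: 1 ⇒ (c0=1, c1=3, c2=1)
[Gauss-Seidel] macro 2: S0 reads c2=1 → after 2×micro: 2; S1 reads c1=3 → after 1×micro: 2; S2 reads c0=2 → after 1×micro: 2 ⇒ (c0=2, c1=2, c2=2)
[Gauss-Seidel] macro 3: S0 reads c2=2 → after 2×micro: 5; S1 reads c1=2 → after 1×micro: -1; S2 reads c0=5 → after 1×micro: 2 ⇒ (c0=5, c1=-1, c2=2)
[Gauss-Seidel] macro 4: S0 reads c2=2 → after 2×micro: 5; S1 reads c1=-1 → after 1×micro: 2; S2 reads c0=5 → after 1×micro: 2 ⇒ (c0=5, c1=2, c2=2)
[Gauss-Seidel] macro 5: S0 reads c2=2 → after 2×micro: 5; S1 reads c1=2 → after 1×micro: -1; S2 reads c0=5 → after 1×micro: 2 ⇒ (c0=5, c1=-1, c2=2)
[Gauss-Seidel] macro 6: S0 reads c2=2 → after 2×micro: 5; S1 reads c1=-1 → after 1×micro: 2; S2 reads c0=5 → after 1×micro: 2 ⇒ (c0=5, c1=2, c2=2)

first divergence at macro-step: 2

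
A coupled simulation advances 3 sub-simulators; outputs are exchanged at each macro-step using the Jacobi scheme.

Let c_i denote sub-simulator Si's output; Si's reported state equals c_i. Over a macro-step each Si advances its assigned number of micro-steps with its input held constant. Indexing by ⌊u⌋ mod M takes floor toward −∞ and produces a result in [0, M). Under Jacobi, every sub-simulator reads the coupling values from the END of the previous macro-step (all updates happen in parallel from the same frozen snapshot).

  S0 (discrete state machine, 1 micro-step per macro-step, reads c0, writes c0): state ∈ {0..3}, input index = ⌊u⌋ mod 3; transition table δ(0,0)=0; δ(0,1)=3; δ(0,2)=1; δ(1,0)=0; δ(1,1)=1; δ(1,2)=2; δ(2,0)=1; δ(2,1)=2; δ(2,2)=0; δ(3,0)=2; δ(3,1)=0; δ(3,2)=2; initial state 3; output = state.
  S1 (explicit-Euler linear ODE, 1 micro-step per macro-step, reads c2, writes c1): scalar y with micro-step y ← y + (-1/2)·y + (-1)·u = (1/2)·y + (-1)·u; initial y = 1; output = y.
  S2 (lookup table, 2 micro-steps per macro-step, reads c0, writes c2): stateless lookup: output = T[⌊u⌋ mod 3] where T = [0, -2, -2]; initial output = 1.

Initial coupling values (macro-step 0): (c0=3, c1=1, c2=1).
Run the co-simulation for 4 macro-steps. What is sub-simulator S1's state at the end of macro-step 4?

macro 1: S0 reads c0=3 → after 1×micro: 2; S1 reads c2=1 → after 1×micro: -1/2; S2 reads c0=3 → after 2×micro: 0 ⇒ (c0=2, c1=-1/2, c2=0)
macro 2: S0 reads c0=2 → after 1×micro: 0; S1 reads c2=0 → after 1×micro: -1/4; S2 reads c0=2 → after 2×micro: -2 ⇒ (c0=0, c1=-1/4, c2=-2)
macro 3: S0 reads c0=0 → after 1×micro: 0; S1 reads c2=-2 → after 1×micro: 15/8; S2 reads c0=0 → after 2×micro: 0 ⇒ (c0=0, c1=15/8, c2=0)
macro 4: S0 reads c0=0 → after 1×micro: 0; S1 reads c2=0 → after 1×micro: 15/16; S2 reads c0=0 → after 2×micro: 0 ⇒ (c0=0, c1=15/16, c2=0)

S1 state at macro-step 4 = 15/16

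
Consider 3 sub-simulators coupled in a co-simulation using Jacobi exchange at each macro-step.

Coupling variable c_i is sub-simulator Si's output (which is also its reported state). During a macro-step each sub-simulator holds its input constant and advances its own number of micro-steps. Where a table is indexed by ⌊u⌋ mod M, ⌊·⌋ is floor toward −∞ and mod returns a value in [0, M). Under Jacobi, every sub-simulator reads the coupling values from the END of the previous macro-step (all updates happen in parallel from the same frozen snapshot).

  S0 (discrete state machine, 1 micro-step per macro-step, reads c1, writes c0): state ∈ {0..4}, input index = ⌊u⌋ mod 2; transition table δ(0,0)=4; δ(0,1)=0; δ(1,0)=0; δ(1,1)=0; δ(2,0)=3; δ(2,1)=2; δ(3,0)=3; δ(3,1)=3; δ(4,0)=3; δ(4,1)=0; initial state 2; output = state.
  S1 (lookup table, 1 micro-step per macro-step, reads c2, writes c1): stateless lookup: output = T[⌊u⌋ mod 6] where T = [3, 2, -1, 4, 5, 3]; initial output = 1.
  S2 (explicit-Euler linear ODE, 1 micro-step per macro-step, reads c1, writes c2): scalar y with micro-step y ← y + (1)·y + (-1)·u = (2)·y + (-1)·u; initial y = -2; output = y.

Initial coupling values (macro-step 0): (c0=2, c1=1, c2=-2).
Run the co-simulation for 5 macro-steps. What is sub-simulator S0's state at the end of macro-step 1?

S0 state at macro-step 1 = 2

macro 1: S0 reads c1=1 → after 1×micro: 2; S1 reads c2=-2 → after 1×micro: 5; S2 reads c1=1 → after 1×micro: -5 ⇒ (c0=2, c1=5, c2=-5)
macro 2: S0 reads c1=5 → after 1×micro: 2; S1 reads c2=-5 → after 1×micro: 2; S2 reads c1=5 → after 1×micro: -15 ⇒ (c0=2, c1=2, c2=-15)
macro 3: S0 reads c1=2 → after 1×micro: 3; S1 reads c2=-15 → after 1×micro: 4; S2 reads c1=2 → after 1×micro: -32 ⇒ (c0=3, c1=4, c2=-32)
macro 4: S0 reads c1=4 → after 1×micro: 3; S1 reads c2=-32 → after 1×micro: 5; S2 reads c1=4 → after 1×micro: -68 ⇒ (c0=3, c1=5, c2=-68)
macro 5: S0 reads c1=5 → after 1×micro: 3; S1 reads c2=-68 → after 1×micro: 5; S2 reads c1=5 → after 1×micro: -141 ⇒ (c0=3, c1=5, c2=-141)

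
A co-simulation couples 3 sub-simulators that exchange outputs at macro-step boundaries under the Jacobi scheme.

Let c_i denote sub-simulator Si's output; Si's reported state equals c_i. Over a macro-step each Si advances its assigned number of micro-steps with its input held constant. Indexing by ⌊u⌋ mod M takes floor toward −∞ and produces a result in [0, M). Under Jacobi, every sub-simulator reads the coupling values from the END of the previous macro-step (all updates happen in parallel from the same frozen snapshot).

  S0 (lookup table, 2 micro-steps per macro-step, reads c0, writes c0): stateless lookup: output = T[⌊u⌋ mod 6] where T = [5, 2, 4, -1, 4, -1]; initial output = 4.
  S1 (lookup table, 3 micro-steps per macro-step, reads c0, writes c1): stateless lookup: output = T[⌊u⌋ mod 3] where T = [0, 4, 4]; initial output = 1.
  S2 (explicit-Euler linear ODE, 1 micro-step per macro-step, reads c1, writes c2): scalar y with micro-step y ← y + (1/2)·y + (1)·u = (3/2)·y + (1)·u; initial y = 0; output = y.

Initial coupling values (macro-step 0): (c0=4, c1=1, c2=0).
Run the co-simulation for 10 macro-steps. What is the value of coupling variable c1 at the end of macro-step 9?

c1 at macro-step 9 = 4

macro 1: S0 reads c0=4 → after 2×micro: 4; S1 reads c0=4 → after 3×micro: 4; S2 reads c1=1 → after 1×micro: 1 ⇒ (c0=4, c1=4, c2=1)
macro 2: S0 reads c0=4 → after 2×micro: 4; S1 reads c0=4 → after 3×micro: 4; S2 reads c1=4 → after 1×micro: 11/2 ⇒ (c0=4, c1=4, c2=11/2)
macro 3: S0 reads c0=4 → after 2×micro: 4; S1 reads c0=4 → after 3×micro: 4; S2 reads c1=4 → after 1×micro: 49/4 ⇒ (c0=4, c1=4, c2=49/4)
macro 4: S0 reads c0=4 → after 2×micro: 4; S1 reads c0=4 → after 3×micro: 4; S2 reads c1=4 → after 1×micro: 179/8 ⇒ (c0=4, c1=4, c2=179/8)
macro 5: S0 reads c0=4 → after 2×micro: 4; S1 reads c0=4 → after 3×micro: 4; S2 reads c1=4 → after 1×micro: 601/16 ⇒ (c0=4, c1=4, c2=601/16)
macro 6: S0 reads c0=4 → after 2×micro: 4; S1 reads c0=4 → after 3×micro: 4; S2 reads c1=4 → after 1×micro: 1931/32 ⇒ (c0=4, c1=4, c2=1931/32)
macro 7: S0 reads c0=4 → after 2×micro: 4; S1 reads c0=4 → after 3×micro: 4; S2 reads c1=4 → after 1×micro: 6049/64 ⇒ (c0=4, c1=4, c2=6049/64)
macro 8: S0 reads c0=4 → after 2×micro: 4; S1 reads c0=4 → after 3×micro: 4; S2 reads c1=4 → after 1×micro: 18659/128 ⇒ (c0=4, c1=4, c2=18659/128)
macro 9: S0 reads c0=4 → after 2×micro: 4; S1 reads c0=4 → after 3×micro: 4; S2 reads c1=4 → after 1×micro: 57001/256 ⇒ (c0=4, c1=4, c2=57001/256)
macro 10: S0 reads c0=4 → after 2×micro: 4; S1 reads c0=4 → after 3×micro: 4; S2 reads c1=4 → after 1×micro: 173051/512 ⇒ (c0=4, c1=4, c2=173051/512)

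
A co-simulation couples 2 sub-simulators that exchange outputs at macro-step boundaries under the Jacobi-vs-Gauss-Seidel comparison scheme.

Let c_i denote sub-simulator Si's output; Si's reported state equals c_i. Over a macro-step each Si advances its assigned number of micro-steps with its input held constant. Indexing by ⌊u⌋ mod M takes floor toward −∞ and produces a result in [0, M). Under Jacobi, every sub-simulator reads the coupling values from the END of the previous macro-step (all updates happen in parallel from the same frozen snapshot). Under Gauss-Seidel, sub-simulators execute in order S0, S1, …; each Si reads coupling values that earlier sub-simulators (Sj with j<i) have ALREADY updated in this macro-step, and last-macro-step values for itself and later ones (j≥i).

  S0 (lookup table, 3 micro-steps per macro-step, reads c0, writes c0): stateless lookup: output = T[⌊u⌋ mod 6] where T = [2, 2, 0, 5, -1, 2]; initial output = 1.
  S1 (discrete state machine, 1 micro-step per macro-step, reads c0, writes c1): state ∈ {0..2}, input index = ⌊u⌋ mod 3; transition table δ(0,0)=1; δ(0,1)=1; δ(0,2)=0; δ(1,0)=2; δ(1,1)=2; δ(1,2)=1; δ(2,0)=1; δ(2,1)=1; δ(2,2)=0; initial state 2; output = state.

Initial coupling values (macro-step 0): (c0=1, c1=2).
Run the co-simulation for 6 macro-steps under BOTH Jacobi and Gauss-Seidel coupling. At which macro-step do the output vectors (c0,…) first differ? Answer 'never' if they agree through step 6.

first divergence at macro-step: 1

[Jacobi] macro 1: S0 reads c0=1 → after 3×micro: 2; S1 reads c0=1 → after 1×micro: 1 ⇒ (c0=2, c1=1)
[Jacobi] macro 2: S0 reads c0=2 → after 3×micro: 0; S1 reads c0=2 → after 1×micro: 1 ⇒ (c0=0, c1=1)
[Jacobi] macro 3: S0 reads c0=0 → after 3×micro: 2; S1 reads c0=0 → after 1×micro: 2 ⇒ (c0=2, c1=2)
[Jacobi] macro 4: S0 reads c0=2 → after 3×micro: 0; S1 reads c0=2 → after 1×micro: 0 ⇒ (c0=0, c1=0)
[Jacobi] macro 5: S0 reads c0=0 → after 3×micro: 2; S1 reads c0=0 → after 1×micro: 1 ⇒ (c0=2, c1=1)
[Jacobi] macro 6: S0 reads c0=2 → after 3×micro: 0; S1 reads c0=2 → after 1×micro: 1 ⇒ (c0=0, c1=1)
[Gauss-Seidel] macro 1: S0 reads c0=1 → after 3×micro: 2; S1 reads c0=2 → after 1×micro: 0 ⇒ (c0=2, c1=0)
[Gauss-Seidel] macro 2: S0 reads c0=2 → after 3×micro: 0; S1 reads c0=0 → after 1×micro: 1 ⇒ (c0=0, c1=1)
[Gauss-Seidel] macro 3: S0 reads c0=0 → after 3×micro: 2; S1 reads c0=2 → after 1×micro: 1 ⇒ (c0=2, c1=1)
[Gauss-Seidel] macro 4: S0 reads c0=2 → after 3×micro: 0; S1 reads c0=0 → after 1×micro: 2 ⇒ (c0=0, c1=2)
[Gauss-Seidel] macro 5: S0 reads c0=0 → after 3×micro: 2; S1 reads c0=2 → after 1×micro: 0 ⇒ (c0=2, c1=0)
[Gauss-Seidel] macro 6: S0 reads c0=2 → after 3×micro: 0; S1 reads c0=0 → after 1×micro: 1 ⇒ (c0=0, c1=1)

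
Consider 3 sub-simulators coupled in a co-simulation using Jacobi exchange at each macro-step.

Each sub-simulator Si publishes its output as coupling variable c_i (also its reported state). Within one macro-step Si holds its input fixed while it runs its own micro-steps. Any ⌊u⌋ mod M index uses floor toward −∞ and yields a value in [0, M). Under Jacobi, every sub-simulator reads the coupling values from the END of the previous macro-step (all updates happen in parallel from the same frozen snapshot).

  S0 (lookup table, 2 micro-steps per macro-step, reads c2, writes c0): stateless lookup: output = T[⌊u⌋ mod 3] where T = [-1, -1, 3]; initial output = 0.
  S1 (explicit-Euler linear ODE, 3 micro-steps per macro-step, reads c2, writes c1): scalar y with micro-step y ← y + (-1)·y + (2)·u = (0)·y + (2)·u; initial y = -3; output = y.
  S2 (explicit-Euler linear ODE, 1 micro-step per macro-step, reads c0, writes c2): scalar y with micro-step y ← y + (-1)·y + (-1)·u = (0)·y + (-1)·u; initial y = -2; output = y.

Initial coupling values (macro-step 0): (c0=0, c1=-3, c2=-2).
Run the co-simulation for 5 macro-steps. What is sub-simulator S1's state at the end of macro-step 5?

macro 1: S0 reads c2=-2 → after 2×micro: -1; S1 reads c2=-2 → after 3×micro: -4; S2 reads c0=0 → after 1×micro: 0 ⇒ (c0=-1, c1=-4, c2=0)
macro 2: S0 reads c2=0 → after 2×micro: -1; S1 reads c2=0 → after 3×micro: 0; S2 reads c0=-1 → after 1×micro: 1 ⇒ (c0=-1, c1=0, c2=1)
macro 3: S0 reads c2=1 → after 2×micro: -1; S1 reads c2=1 → after 3×micro: 2; S2 reads c0=-1 → after 1×micro: 1 ⇒ (c0=-1, c1=2, c2=1)
macro 4: S0 reads c2=1 → after 2×micro: -1; S1 reads c2=1 → after 3×micro: 2; S2 reads c0=-1 → after 1×micro: 1 ⇒ (c0=-1, c1=2, c2=1)
macro 5: S0 reads c2=1 → after 2×micro: -1; S1 reads c2=1 → after 3×micro: 2; S2 reads c0=-1 → after 1×micro: 1 ⇒ (c0=-1, c1=2, c2=1)

S1 state at macro-step 5 = 2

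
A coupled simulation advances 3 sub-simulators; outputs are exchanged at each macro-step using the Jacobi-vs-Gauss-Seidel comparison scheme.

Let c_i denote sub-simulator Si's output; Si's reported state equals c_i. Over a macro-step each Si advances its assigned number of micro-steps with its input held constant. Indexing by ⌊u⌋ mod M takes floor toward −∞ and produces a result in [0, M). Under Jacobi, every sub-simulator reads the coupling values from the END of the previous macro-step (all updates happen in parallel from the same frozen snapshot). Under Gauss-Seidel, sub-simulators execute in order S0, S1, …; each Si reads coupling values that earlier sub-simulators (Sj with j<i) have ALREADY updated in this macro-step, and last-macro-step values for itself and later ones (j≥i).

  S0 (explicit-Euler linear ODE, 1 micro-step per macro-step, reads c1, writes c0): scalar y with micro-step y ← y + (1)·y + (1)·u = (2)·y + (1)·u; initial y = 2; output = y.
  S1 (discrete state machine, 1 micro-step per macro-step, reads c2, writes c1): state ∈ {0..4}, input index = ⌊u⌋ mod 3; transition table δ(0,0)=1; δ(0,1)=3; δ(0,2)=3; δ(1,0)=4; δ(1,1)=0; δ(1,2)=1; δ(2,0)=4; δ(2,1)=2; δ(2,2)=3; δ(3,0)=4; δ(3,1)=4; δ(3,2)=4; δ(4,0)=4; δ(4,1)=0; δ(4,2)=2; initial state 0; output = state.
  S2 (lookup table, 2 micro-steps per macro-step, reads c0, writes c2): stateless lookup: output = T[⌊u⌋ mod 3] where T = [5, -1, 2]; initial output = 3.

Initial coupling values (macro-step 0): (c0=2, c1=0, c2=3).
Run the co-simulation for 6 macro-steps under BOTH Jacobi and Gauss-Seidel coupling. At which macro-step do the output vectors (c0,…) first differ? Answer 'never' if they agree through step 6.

first divergence at macro-step: 1

[Jacobi] macro 1: S0 reads c1=0 → after 1×micro: 4; S1 reads c2=3 → after 1×micro: 1; S2 reads c0=2 → after 2×micro: 2 ⇒ (c0=4, c1=1, c2=2)
[Jacobi] macro 2: S0 reads c1=1 → after 1×micro: 9; S1 reads c2=2 → after 1×micro: 1; S2 reads c0=4 → after 2×micro: -1 ⇒ (c0=9, c1=1, c2=-1)
[Jacobi] macro 3: S0 reads c1=1 → after 1×micro: 19; S1 reads c2=-1 → after 1×micro: 1; S2 reads c0=9 → after 2×micro: 5 ⇒ (c0=19, c1=1, c2=5)
[Jacobi] macro 4: S0 reads c1=1 → after 1×micro: 39; S1 reads c2=5 → after 1×micro: 1; S2 reads c0=19 → after 2×micro: -1 ⇒ (c0=39, c1=1, c2=-1)
[Jacobi] macro 5: S0 reads c1=1 → after 1×micro: 79; S1 reads c2=-1 → after 1×micro: 1; S2 reads c0=39 → after 2×micro: 5 ⇒ (c0=79, c1=1, c2=5)
[Jacobi] macro 6: S0 reads c1=1 → after 1×micro: 159; S1 reads c2=5 → after 1×micro: 1; S2 reads c0=79 → after 2×micro: -1 ⇒ (c0=159, c1=1, c2=-1)
[Gauss-Seidel] macro 1: S0 reads c1=0 → after 1×micro: 4; S1 reads c2=3 → after 1×micro: 1; S2 reads c0=4 → after 2×micro: -1 ⇒ (c0=4, c1=1, c2=-1)
[Gauss-Seidel] macro 2: S0 reads c1=1 → after 1×micro: 9; S1 reads c2=-1 → after 1×micro: 1; S2 reads c0=9 → after 2×micro: 5 ⇒ (c0=9, c1=1, c2=5)
[Gauss-Seidel] macro 3: S0 reads c1=1 → after 1×micro: 19; S1 reads c2=5 → after 1×micro: 1; S2 reads c0=19 → after 2×micro: -1 ⇒ (c0=19, c1=1, c2=-1)
[Gauss-Seidel] macro 4: S0 reads c1=1 → after 1×micro: 39; S1 reads c2=-1 → after 1×micro: 1; S2 reads c0=39 → after 2×micro: 5 ⇒ (c0=39, c1=1, c2=5)
[Gauss-Seidel] macro 5: S0 reads c1=1 → after 1×micro: 79; S1 reads c2=5 → after 1×micro: 1; S2 reads c0=79 → after 2×micro: -1 ⇒ (c0=79, c1=1, c2=-1)
[Gauss-Seidel] macro 6: S0 reads c1=1 → after 1×micro: 159; S1 reads c2=-1 → after 1×micro: 1; S2 reads c0=159 → after 2×micro: 5 ⇒ (c0=159, c1=1, c2=5)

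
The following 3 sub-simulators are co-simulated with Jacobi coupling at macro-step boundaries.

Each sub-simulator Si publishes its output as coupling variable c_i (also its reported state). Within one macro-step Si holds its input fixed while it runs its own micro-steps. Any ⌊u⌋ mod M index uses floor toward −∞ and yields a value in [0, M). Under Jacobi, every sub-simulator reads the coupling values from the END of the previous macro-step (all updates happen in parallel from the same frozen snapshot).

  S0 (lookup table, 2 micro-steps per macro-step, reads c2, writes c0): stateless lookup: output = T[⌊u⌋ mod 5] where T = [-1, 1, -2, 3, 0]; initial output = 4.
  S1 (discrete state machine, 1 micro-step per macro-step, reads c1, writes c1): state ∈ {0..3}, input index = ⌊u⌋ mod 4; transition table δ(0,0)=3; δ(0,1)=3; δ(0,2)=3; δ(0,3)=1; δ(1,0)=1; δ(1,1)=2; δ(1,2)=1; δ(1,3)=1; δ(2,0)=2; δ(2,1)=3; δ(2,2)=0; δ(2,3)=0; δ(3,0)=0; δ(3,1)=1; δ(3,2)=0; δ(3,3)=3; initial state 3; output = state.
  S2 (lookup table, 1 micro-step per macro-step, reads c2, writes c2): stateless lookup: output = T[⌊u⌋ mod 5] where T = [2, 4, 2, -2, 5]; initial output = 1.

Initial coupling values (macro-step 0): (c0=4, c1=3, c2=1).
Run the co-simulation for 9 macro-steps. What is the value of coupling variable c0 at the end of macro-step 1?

macro 1: S0 reads c2=1 → after 2×micro: 1; S1 reads c1=3 → after 1×micro: 3; S2 reads c2=1 → after 1×micro: 4 ⇒ (c0=1, c1=3, c2=4)
macro 2: S0 reads c2=4 → after 2×micro: 0; S1 reads c1=3 → after 1×micro: 3; S2 reads c2=4 → after 1×micro: 5 ⇒ (c0=0, c1=3, c2=5)
macro 3: S0 reads c2=5 → after 2×micro: -1; S1 reads c1=3 → after 1×micro: 3; S2 reads c2=5 → after 1×micro: 2 ⇒ (c0=-1, c1=3, c2=2)
macro 4: S0 reads c2=2 → after 2×micro: -2; S1 reads c1=3 → after 1×micro: 3; S2 reads c2=2 → after 1×micro: 2 ⇒ (c0=-2, c1=3, c2=2)
macro 5: S0 reads c2=2 → after 2×micro: -2; S1 reads c1=3 → after 1×micro: 3; S2 reads c2=2 → after 1×micro: 2 ⇒ (c0=-2, c1=3, c2=2)
macro 6: S0 reads c2=2 → after 2×micro: -2; S1 reads c1=3 → after 1×micro: 3; S2 reads c2=2 → after 1×micro: 2 ⇒ (c0=-2, c1=3, c2=2)
macro 7: S0 reads c2=2 → after 2×micro: -2; S1 reads c1=3 → after 1×micro: 3; S2 reads c2=2 → after 1×micro: 2 ⇒ (c0=-2, c1=3, c2=2)
macro 8: S0 reads c2=2 → after 2×micro: -2; S1 reads c1=3 → after 1×micro: 3; S2 reads c2=2 → after 1×micro: 2 ⇒ (c0=-2, c1=3, c2=2)
macro 9: S0 reads c2=2 → after 2×micro: -2; S1 reads c1=3 → after 1×micro: 3; S2 reads c2=2 → after 1×micro: 2 ⇒ (c0=-2, c1=3, c2=2)

c0 at macro-step 1 = 1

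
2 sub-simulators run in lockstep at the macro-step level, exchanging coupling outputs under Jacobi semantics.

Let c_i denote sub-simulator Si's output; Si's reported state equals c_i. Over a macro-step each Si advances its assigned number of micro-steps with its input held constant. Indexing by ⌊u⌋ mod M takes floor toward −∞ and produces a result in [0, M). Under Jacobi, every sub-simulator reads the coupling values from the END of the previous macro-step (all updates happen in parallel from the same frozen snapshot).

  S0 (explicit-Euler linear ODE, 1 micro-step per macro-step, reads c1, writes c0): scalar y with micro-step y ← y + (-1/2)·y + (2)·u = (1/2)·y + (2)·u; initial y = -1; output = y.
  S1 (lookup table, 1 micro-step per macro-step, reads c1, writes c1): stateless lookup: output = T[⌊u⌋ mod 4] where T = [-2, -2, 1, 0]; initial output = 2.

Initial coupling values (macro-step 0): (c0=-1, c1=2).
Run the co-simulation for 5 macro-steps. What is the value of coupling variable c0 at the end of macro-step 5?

c0 at macro-step 5 = -113/32

macro 1: S0 reads c1=2 → after 1×micro: 7/2; S1 reads c1=2 → after 1×micro: 1 ⇒ (c0=7/2, c1=1)
macro 2: S0 reads c1=1 → after 1×micro: 15/4; S1 reads c1=1 → after 1×micro: -2 ⇒ (c0=15/4, c1=-2)
macro 3: S0 reads c1=-2 → after 1×micro: -17/8; S1 reads c1=-2 → after 1×micro: 1 ⇒ (c0=-17/8, c1=1)
macro 4: S0 reads c1=1 → after 1×micro: 15/16; S1 reads c1=1 → after 1×micro: -2 ⇒ (c0=15/16, c1=-2)
macro 5: S0 reads c1=-2 → after 1×micro: -113/32; S1 reads c1=-2 → after 1×micro: 1 ⇒ (c0=-113/32, c1=1)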